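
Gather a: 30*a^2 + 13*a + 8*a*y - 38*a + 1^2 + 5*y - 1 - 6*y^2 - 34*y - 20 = 30*a^2 + a*(8*y - 25) - 6*y^2 - 29*y - 20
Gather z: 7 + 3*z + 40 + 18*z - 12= 21*z + 35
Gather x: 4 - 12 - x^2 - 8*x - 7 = -x^2 - 8*x - 15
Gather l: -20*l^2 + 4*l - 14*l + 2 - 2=-20*l^2 - 10*l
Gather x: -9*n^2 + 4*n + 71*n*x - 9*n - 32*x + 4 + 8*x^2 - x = -9*n^2 - 5*n + 8*x^2 + x*(71*n - 33) + 4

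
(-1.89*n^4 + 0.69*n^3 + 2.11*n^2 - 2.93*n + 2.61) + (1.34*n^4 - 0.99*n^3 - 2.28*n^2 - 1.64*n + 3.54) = -0.55*n^4 - 0.3*n^3 - 0.17*n^2 - 4.57*n + 6.15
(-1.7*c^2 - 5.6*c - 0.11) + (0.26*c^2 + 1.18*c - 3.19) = -1.44*c^2 - 4.42*c - 3.3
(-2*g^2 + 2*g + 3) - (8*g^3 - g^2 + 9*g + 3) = -8*g^3 - g^2 - 7*g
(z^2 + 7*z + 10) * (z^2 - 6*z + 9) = z^4 + z^3 - 23*z^2 + 3*z + 90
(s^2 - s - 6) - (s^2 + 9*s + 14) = -10*s - 20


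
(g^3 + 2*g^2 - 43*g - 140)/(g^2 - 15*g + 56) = (g^2 + 9*g + 20)/(g - 8)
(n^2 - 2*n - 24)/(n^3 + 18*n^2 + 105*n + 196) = (n - 6)/(n^2 + 14*n + 49)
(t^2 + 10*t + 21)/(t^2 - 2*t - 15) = (t + 7)/(t - 5)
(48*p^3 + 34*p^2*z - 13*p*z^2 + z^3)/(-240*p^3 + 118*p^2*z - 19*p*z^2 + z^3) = (p + z)/(-5*p + z)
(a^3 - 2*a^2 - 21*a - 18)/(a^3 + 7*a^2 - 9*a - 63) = (a^2 - 5*a - 6)/(a^2 + 4*a - 21)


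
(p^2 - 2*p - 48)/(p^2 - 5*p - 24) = (p + 6)/(p + 3)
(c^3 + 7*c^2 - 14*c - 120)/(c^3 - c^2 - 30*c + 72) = (c + 5)/(c - 3)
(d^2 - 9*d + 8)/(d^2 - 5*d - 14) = (-d^2 + 9*d - 8)/(-d^2 + 5*d + 14)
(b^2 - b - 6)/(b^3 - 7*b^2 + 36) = 1/(b - 6)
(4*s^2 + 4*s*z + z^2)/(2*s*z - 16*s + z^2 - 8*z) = (2*s + z)/(z - 8)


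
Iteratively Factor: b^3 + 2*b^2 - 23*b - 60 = (b + 3)*(b^2 - b - 20) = (b - 5)*(b + 3)*(b + 4)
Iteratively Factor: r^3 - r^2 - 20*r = (r)*(r^2 - r - 20) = r*(r + 4)*(r - 5)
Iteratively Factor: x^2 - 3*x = (x)*(x - 3)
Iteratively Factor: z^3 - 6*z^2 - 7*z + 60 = (z - 5)*(z^2 - z - 12) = (z - 5)*(z - 4)*(z + 3)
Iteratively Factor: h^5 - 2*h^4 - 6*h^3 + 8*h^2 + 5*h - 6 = (h - 1)*(h^4 - h^3 - 7*h^2 + h + 6) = (h - 3)*(h - 1)*(h^3 + 2*h^2 - h - 2) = (h - 3)*(h - 1)*(h + 2)*(h^2 - 1) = (h - 3)*(h - 1)*(h + 1)*(h + 2)*(h - 1)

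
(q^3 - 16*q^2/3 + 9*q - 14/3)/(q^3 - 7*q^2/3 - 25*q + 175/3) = (q^2 - 3*q + 2)/(q^2 - 25)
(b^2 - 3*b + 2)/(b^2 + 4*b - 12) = (b - 1)/(b + 6)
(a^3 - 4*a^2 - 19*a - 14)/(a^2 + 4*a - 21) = (a^3 - 4*a^2 - 19*a - 14)/(a^2 + 4*a - 21)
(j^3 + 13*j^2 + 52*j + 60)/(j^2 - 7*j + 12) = (j^3 + 13*j^2 + 52*j + 60)/(j^2 - 7*j + 12)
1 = 1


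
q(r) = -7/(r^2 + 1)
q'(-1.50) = -1.99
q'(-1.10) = -3.15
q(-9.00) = -0.09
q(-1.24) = -2.76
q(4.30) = -0.36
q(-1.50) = -2.15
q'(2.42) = 0.72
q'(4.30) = 0.16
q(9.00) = -0.09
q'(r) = 14*r/(r^2 + 1)^2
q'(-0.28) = -3.37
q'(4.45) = 0.14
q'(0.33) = 3.76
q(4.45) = -0.34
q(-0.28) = -6.49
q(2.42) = -1.02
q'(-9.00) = -0.02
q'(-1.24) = -2.70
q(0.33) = -6.31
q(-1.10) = -3.17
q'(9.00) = 0.02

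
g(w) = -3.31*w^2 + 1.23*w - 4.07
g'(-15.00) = 100.53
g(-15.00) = -767.27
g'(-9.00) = 60.81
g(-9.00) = -283.25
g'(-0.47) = 4.34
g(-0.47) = -5.38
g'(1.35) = -7.71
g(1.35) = -8.44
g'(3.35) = -20.95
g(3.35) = -37.10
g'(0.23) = -0.29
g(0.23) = -3.96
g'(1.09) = -5.99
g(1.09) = -6.66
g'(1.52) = -8.83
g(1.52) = -9.85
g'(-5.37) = 36.78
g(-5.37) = -106.13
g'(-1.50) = 11.16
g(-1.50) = -13.36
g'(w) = 1.23 - 6.62*w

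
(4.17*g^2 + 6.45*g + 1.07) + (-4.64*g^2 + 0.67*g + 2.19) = -0.47*g^2 + 7.12*g + 3.26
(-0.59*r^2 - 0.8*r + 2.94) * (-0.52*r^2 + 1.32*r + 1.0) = 0.3068*r^4 - 0.3628*r^3 - 3.1748*r^2 + 3.0808*r + 2.94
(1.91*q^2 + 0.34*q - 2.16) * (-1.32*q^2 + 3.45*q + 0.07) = -2.5212*q^4 + 6.1407*q^3 + 4.1579*q^2 - 7.4282*q - 0.1512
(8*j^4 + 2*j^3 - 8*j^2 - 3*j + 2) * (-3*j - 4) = -24*j^5 - 38*j^4 + 16*j^3 + 41*j^2 + 6*j - 8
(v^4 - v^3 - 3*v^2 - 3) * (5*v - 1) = 5*v^5 - 6*v^4 - 14*v^3 + 3*v^2 - 15*v + 3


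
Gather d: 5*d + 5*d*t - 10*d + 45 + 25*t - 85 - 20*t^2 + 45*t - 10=d*(5*t - 5) - 20*t^2 + 70*t - 50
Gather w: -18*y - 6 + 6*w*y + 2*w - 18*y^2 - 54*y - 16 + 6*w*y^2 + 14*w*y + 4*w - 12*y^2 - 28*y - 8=w*(6*y^2 + 20*y + 6) - 30*y^2 - 100*y - 30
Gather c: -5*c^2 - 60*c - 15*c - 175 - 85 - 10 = -5*c^2 - 75*c - 270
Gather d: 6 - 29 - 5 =-28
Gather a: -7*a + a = -6*a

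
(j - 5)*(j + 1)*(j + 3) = j^3 - j^2 - 17*j - 15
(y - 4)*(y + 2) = y^2 - 2*y - 8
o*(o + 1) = o^2 + o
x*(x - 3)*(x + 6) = x^3 + 3*x^2 - 18*x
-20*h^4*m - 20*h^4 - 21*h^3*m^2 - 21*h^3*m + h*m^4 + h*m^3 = (-5*h + m)*(h + m)*(4*h + m)*(h*m + h)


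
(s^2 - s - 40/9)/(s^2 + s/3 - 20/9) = (3*s - 8)/(3*s - 4)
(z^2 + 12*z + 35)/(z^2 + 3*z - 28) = (z + 5)/(z - 4)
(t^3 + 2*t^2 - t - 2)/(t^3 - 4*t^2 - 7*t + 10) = (t + 1)/(t - 5)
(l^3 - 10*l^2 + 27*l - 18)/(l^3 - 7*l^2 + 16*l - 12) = (l^2 - 7*l + 6)/(l^2 - 4*l + 4)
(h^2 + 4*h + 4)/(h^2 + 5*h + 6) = (h + 2)/(h + 3)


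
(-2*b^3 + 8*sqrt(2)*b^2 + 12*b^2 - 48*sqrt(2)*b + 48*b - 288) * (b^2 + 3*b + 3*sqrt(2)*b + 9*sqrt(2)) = -2*b^5 + 2*sqrt(2)*b^4 + 6*b^4 - 6*sqrt(2)*b^3 + 132*b^3 - 288*b^2 + 108*sqrt(2)*b^2 - 1728*b - 432*sqrt(2)*b - 2592*sqrt(2)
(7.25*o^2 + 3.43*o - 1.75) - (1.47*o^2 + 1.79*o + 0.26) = 5.78*o^2 + 1.64*o - 2.01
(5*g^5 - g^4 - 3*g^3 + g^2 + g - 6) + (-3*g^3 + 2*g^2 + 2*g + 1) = 5*g^5 - g^4 - 6*g^3 + 3*g^2 + 3*g - 5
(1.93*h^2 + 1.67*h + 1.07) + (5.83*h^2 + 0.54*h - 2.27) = 7.76*h^2 + 2.21*h - 1.2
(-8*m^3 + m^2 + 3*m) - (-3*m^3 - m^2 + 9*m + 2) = -5*m^3 + 2*m^2 - 6*m - 2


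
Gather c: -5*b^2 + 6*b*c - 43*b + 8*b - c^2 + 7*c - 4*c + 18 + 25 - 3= -5*b^2 - 35*b - c^2 + c*(6*b + 3) + 40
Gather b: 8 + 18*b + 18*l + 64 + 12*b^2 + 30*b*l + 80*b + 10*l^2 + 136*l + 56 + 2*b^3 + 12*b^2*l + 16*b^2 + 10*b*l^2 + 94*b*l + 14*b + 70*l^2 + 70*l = 2*b^3 + b^2*(12*l + 28) + b*(10*l^2 + 124*l + 112) + 80*l^2 + 224*l + 128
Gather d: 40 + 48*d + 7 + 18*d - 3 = 66*d + 44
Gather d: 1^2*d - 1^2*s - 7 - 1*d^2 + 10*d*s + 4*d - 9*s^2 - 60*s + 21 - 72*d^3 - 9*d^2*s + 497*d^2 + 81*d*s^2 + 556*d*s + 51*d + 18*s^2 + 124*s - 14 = -72*d^3 + d^2*(496 - 9*s) + d*(81*s^2 + 566*s + 56) + 9*s^2 + 63*s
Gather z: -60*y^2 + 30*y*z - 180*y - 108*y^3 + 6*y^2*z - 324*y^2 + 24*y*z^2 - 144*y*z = -108*y^3 - 384*y^2 + 24*y*z^2 - 180*y + z*(6*y^2 - 114*y)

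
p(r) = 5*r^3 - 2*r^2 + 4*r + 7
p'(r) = 15*r^2 - 4*r + 4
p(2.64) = 95.62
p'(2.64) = 97.98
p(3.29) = 176.57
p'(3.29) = 153.20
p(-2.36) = -79.30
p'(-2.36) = 96.98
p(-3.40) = -226.24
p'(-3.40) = 191.00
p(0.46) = 8.90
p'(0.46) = 5.33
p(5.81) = 943.34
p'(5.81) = 487.10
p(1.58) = 28.05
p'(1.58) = 35.13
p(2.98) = 133.48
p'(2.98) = 125.29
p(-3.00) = -158.00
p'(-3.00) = 151.00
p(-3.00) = -158.00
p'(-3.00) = 151.00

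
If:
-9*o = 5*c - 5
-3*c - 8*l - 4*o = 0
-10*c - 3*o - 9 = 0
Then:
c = -32/25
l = -23/150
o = 19/15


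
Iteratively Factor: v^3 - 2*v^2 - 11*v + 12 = (v + 3)*(v^2 - 5*v + 4) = (v - 1)*(v + 3)*(v - 4)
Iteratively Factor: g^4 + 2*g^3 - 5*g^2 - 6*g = (g + 3)*(g^3 - g^2 - 2*g) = (g + 1)*(g + 3)*(g^2 - 2*g) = (g - 2)*(g + 1)*(g + 3)*(g)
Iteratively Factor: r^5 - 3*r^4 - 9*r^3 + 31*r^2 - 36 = (r - 3)*(r^4 - 9*r^2 + 4*r + 12) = (r - 3)*(r + 1)*(r^3 - r^2 - 8*r + 12) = (r - 3)*(r + 1)*(r + 3)*(r^2 - 4*r + 4) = (r - 3)*(r - 2)*(r + 1)*(r + 3)*(r - 2)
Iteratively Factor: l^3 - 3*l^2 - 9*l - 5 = (l - 5)*(l^2 + 2*l + 1) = (l - 5)*(l + 1)*(l + 1)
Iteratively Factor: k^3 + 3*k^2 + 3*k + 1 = (k + 1)*(k^2 + 2*k + 1) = (k + 1)^2*(k + 1)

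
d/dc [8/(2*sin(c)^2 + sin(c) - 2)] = -8*(4*sin(c) + 1)*cos(c)/(-sin(c) + cos(2*c) + 1)^2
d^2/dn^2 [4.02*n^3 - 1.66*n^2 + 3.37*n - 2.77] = 24.12*n - 3.32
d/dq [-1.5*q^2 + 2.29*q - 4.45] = 2.29 - 3.0*q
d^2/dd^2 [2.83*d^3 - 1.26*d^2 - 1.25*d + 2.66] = 16.98*d - 2.52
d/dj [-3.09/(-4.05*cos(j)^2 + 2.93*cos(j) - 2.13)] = (25.029*cos(j) - 9.0537)*sin(j)/(4.05*cos(j)^2 - 2.93*cos(j) + 2.13)^2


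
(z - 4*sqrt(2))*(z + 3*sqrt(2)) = z^2 - sqrt(2)*z - 24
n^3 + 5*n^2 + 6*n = n*(n + 2)*(n + 3)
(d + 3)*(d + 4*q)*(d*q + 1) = d^3*q + 4*d^2*q^2 + 3*d^2*q + d^2 + 12*d*q^2 + 4*d*q + 3*d + 12*q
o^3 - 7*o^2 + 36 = (o - 6)*(o - 3)*(o + 2)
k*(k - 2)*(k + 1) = k^3 - k^2 - 2*k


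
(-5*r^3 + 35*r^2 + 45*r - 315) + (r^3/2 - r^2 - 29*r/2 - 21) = -9*r^3/2 + 34*r^2 + 61*r/2 - 336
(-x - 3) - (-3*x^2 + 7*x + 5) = 3*x^2 - 8*x - 8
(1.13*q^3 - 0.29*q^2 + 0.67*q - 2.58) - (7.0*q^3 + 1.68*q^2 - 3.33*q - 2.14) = -5.87*q^3 - 1.97*q^2 + 4.0*q - 0.44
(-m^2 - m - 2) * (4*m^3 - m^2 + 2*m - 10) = -4*m^5 - 3*m^4 - 9*m^3 + 10*m^2 + 6*m + 20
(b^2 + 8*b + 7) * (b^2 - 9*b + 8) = b^4 - b^3 - 57*b^2 + b + 56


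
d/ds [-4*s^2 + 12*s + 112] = 12 - 8*s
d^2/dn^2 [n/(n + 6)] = -12/(n + 6)^3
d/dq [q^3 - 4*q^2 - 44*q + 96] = 3*q^2 - 8*q - 44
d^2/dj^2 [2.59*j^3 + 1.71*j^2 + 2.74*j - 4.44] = 15.54*j + 3.42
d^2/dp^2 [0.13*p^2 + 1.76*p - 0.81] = 0.260000000000000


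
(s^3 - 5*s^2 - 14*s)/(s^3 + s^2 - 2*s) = (s - 7)/(s - 1)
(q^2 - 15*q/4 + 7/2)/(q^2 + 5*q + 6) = (4*q^2 - 15*q + 14)/(4*(q^2 + 5*q + 6))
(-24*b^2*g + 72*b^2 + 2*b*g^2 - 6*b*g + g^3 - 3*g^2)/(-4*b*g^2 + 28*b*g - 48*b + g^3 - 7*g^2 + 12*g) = (6*b + g)/(g - 4)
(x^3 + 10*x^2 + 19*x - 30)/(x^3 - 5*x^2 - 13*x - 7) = (-x^3 - 10*x^2 - 19*x + 30)/(-x^3 + 5*x^2 + 13*x + 7)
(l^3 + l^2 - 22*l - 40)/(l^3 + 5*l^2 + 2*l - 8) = (l - 5)/(l - 1)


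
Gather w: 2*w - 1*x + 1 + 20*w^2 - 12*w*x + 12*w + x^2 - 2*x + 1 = 20*w^2 + w*(14 - 12*x) + x^2 - 3*x + 2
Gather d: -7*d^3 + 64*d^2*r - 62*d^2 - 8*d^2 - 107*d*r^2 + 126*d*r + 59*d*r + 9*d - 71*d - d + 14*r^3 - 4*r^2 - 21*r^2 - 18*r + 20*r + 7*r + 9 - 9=-7*d^3 + d^2*(64*r - 70) + d*(-107*r^2 + 185*r - 63) + 14*r^3 - 25*r^2 + 9*r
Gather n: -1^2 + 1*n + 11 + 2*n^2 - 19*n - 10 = 2*n^2 - 18*n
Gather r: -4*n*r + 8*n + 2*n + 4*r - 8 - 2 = 10*n + r*(4 - 4*n) - 10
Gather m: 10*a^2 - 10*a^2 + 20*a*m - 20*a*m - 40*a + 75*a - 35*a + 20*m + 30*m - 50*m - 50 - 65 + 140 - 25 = 0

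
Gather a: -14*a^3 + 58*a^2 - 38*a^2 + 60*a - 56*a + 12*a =-14*a^3 + 20*a^2 + 16*a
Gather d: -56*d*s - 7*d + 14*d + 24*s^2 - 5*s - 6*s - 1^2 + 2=d*(7 - 56*s) + 24*s^2 - 11*s + 1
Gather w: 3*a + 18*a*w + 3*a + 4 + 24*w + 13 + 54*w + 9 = 6*a + w*(18*a + 78) + 26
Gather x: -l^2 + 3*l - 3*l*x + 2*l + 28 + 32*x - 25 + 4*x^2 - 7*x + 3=-l^2 + 5*l + 4*x^2 + x*(25 - 3*l) + 6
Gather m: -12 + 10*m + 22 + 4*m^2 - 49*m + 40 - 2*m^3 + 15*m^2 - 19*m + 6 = -2*m^3 + 19*m^2 - 58*m + 56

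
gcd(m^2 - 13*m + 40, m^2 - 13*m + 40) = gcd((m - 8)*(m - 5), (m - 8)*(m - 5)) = m^2 - 13*m + 40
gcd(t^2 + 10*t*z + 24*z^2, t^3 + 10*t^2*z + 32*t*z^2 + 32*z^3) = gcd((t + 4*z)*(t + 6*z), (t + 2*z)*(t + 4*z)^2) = t + 4*z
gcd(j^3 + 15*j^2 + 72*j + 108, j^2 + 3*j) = j + 3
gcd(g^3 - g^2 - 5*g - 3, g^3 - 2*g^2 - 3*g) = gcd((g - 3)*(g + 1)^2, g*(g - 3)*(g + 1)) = g^2 - 2*g - 3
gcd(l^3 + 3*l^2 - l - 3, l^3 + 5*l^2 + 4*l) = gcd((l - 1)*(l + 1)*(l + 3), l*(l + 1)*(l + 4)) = l + 1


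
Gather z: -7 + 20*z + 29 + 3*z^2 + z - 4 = 3*z^2 + 21*z + 18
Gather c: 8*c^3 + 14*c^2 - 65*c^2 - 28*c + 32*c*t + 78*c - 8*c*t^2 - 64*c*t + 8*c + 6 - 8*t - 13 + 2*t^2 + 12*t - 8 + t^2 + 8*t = 8*c^3 - 51*c^2 + c*(-8*t^2 - 32*t + 58) + 3*t^2 + 12*t - 15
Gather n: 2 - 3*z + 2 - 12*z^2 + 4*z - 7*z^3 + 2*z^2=-7*z^3 - 10*z^2 + z + 4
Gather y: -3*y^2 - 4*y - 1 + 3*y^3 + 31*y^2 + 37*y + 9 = 3*y^3 + 28*y^2 + 33*y + 8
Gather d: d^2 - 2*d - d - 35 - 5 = d^2 - 3*d - 40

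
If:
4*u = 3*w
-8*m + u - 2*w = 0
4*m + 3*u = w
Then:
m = 0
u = 0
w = 0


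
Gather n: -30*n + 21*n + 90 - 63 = 27 - 9*n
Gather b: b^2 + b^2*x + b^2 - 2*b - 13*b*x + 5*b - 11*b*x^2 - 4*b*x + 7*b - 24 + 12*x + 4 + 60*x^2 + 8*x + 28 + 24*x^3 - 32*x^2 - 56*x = b^2*(x + 2) + b*(-11*x^2 - 17*x + 10) + 24*x^3 + 28*x^2 - 36*x + 8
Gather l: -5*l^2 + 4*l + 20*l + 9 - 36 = -5*l^2 + 24*l - 27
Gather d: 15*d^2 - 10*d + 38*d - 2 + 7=15*d^2 + 28*d + 5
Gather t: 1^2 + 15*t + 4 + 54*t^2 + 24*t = 54*t^2 + 39*t + 5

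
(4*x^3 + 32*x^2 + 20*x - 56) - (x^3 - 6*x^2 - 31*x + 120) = 3*x^3 + 38*x^2 + 51*x - 176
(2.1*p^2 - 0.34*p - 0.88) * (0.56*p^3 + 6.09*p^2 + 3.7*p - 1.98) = 1.176*p^5 + 12.5986*p^4 + 5.2066*p^3 - 10.7752*p^2 - 2.5828*p + 1.7424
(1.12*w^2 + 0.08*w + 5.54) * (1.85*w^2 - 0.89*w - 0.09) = 2.072*w^4 - 0.8488*w^3 + 10.077*w^2 - 4.9378*w - 0.4986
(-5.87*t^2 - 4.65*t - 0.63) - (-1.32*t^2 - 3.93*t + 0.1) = -4.55*t^2 - 0.72*t - 0.73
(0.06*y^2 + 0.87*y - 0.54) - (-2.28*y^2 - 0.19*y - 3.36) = 2.34*y^2 + 1.06*y + 2.82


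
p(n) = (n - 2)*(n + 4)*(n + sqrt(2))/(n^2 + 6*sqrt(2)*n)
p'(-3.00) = -0.15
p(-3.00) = -0.48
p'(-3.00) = -0.15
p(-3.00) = -0.48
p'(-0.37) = 10.14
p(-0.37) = 2.99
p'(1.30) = 1.38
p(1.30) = -0.79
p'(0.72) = 3.11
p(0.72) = -1.95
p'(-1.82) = 0.52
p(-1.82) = -0.28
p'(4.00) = 0.83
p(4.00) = 1.73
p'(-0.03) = 1481.93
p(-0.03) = 43.98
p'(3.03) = 0.85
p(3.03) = 0.92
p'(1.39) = 1.29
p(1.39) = -0.67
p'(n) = (-2*n - 6*sqrt(2))*(n - 2)*(n + 4)*(n + sqrt(2))/(n^2 + 6*sqrt(2)*n)^2 + (n - 2)*(n + 4)/(n^2 + 6*sqrt(2)*n) + (n - 2)*(n + sqrt(2))/(n^2 + 6*sqrt(2)*n) + (n + 4)*(n + sqrt(2))/(n^2 + 6*sqrt(2)*n)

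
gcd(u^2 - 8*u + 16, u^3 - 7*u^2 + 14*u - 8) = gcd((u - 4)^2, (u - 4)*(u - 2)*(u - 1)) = u - 4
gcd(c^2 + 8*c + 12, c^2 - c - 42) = c + 6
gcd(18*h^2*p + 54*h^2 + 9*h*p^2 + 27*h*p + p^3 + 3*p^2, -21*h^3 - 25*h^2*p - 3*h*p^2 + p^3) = 3*h + p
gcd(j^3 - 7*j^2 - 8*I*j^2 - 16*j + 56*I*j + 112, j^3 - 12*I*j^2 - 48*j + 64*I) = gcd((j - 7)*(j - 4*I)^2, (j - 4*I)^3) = j^2 - 8*I*j - 16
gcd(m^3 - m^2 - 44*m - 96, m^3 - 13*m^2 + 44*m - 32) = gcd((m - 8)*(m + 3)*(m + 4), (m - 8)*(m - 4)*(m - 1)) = m - 8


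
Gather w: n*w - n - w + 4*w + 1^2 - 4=-n + w*(n + 3) - 3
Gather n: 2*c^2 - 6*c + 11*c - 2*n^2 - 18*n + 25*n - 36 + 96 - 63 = 2*c^2 + 5*c - 2*n^2 + 7*n - 3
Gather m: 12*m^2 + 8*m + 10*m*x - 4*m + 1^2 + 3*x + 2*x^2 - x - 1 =12*m^2 + m*(10*x + 4) + 2*x^2 + 2*x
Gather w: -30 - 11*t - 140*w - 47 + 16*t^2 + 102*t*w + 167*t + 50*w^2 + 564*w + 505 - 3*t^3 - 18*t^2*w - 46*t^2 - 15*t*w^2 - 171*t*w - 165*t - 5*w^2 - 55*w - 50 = -3*t^3 - 30*t^2 - 9*t + w^2*(45 - 15*t) + w*(-18*t^2 - 69*t + 369) + 378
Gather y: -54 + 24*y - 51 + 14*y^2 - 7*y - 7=14*y^2 + 17*y - 112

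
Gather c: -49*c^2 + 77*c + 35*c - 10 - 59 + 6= -49*c^2 + 112*c - 63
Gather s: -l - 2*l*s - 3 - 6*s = -l + s*(-2*l - 6) - 3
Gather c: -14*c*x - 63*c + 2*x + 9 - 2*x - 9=c*(-14*x - 63)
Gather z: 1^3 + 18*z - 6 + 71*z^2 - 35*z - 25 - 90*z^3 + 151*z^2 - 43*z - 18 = -90*z^3 + 222*z^2 - 60*z - 48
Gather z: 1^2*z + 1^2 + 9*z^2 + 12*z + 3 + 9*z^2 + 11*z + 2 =18*z^2 + 24*z + 6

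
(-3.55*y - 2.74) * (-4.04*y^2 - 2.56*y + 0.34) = 14.342*y^3 + 20.1576*y^2 + 5.8074*y - 0.9316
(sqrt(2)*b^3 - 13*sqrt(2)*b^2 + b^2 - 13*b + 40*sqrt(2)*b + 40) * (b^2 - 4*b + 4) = sqrt(2)*b^5 - 17*sqrt(2)*b^4 + b^4 - 17*b^3 + 96*sqrt(2)*b^3 - 212*sqrt(2)*b^2 + 96*b^2 - 212*b + 160*sqrt(2)*b + 160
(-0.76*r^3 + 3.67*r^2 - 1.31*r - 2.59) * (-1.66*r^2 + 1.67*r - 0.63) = 1.2616*r^5 - 7.3614*r^4 + 8.7823*r^3 - 0.200400000000001*r^2 - 3.5*r + 1.6317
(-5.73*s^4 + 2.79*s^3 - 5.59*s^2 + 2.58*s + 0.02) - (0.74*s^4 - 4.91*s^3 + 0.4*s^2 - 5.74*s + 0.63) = -6.47*s^4 + 7.7*s^3 - 5.99*s^2 + 8.32*s - 0.61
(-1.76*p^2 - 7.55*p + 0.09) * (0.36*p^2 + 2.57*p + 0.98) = -0.6336*p^4 - 7.2412*p^3 - 21.0959*p^2 - 7.1677*p + 0.0882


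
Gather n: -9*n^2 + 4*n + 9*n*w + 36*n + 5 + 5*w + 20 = -9*n^2 + n*(9*w + 40) + 5*w + 25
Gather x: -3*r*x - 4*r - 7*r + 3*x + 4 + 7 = -11*r + x*(3 - 3*r) + 11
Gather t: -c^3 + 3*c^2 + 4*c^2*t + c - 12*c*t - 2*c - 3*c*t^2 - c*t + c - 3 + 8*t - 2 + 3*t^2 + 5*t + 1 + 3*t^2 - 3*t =-c^3 + 3*c^2 + t^2*(6 - 3*c) + t*(4*c^2 - 13*c + 10) - 4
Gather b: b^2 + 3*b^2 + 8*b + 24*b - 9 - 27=4*b^2 + 32*b - 36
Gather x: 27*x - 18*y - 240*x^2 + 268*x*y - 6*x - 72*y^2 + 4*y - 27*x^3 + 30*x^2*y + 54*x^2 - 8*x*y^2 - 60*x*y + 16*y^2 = -27*x^3 + x^2*(30*y - 186) + x*(-8*y^2 + 208*y + 21) - 56*y^2 - 14*y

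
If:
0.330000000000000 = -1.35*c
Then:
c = -0.24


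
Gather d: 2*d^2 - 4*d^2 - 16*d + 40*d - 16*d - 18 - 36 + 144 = -2*d^2 + 8*d + 90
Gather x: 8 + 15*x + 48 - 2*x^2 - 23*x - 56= -2*x^2 - 8*x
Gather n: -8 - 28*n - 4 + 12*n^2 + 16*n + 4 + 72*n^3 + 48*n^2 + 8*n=72*n^3 + 60*n^2 - 4*n - 8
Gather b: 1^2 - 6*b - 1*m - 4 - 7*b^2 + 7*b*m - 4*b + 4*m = -7*b^2 + b*(7*m - 10) + 3*m - 3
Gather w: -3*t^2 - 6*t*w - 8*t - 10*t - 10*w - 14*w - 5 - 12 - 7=-3*t^2 - 18*t + w*(-6*t - 24) - 24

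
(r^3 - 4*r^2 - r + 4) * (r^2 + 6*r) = r^5 + 2*r^4 - 25*r^3 - 2*r^2 + 24*r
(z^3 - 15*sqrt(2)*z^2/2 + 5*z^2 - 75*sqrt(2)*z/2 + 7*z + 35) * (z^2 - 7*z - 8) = z^5 - 15*sqrt(2)*z^4/2 - 2*z^4 - 36*z^3 + 15*sqrt(2)*z^3 - 54*z^2 + 645*sqrt(2)*z^2/2 - 301*z + 300*sqrt(2)*z - 280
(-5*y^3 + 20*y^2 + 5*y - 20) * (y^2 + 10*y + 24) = -5*y^5 - 30*y^4 + 85*y^3 + 510*y^2 - 80*y - 480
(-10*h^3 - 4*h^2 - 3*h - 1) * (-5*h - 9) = 50*h^4 + 110*h^3 + 51*h^2 + 32*h + 9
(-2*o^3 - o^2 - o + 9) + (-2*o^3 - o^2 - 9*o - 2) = -4*o^3 - 2*o^2 - 10*o + 7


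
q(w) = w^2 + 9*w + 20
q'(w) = 2*w + 9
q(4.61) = 82.74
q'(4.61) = 18.22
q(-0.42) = 16.40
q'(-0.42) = 8.16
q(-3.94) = 0.06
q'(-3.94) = 1.12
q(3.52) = 64.07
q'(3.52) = 16.04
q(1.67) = 37.82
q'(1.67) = 12.34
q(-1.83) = 6.88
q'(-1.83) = 5.34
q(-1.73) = 7.42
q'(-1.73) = 5.54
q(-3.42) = 0.92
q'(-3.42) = 2.16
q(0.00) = 20.00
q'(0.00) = 9.00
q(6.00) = 110.00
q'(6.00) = 21.00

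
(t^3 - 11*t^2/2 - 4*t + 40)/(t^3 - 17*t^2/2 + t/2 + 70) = (t - 4)/(t - 7)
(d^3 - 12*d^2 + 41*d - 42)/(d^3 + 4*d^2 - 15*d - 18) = (d^2 - 9*d + 14)/(d^2 + 7*d + 6)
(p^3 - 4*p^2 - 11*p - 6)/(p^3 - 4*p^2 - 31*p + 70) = (p^3 - 4*p^2 - 11*p - 6)/(p^3 - 4*p^2 - 31*p + 70)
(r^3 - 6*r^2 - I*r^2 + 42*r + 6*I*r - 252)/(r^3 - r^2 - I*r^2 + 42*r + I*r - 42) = (r - 6)/(r - 1)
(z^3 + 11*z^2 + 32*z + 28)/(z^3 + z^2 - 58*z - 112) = (z + 2)/(z - 8)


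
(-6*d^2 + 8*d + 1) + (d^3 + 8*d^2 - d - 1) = d^3 + 2*d^2 + 7*d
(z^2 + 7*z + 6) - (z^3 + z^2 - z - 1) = -z^3 + 8*z + 7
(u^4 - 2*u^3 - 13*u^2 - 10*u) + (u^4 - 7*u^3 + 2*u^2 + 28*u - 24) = 2*u^4 - 9*u^3 - 11*u^2 + 18*u - 24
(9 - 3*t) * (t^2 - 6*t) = -3*t^3 + 27*t^2 - 54*t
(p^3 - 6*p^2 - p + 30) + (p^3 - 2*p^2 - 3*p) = 2*p^3 - 8*p^2 - 4*p + 30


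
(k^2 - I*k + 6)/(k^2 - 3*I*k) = (k + 2*I)/k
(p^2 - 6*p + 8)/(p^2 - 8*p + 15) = (p^2 - 6*p + 8)/(p^2 - 8*p + 15)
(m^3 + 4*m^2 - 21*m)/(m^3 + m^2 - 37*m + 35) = m*(m - 3)/(m^2 - 6*m + 5)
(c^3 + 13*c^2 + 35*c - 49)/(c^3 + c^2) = (c^3 + 13*c^2 + 35*c - 49)/(c^2*(c + 1))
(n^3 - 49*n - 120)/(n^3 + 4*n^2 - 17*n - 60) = (n - 8)/(n - 4)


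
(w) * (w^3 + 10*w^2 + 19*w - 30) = w^4 + 10*w^3 + 19*w^2 - 30*w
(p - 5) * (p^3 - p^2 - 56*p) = p^4 - 6*p^3 - 51*p^2 + 280*p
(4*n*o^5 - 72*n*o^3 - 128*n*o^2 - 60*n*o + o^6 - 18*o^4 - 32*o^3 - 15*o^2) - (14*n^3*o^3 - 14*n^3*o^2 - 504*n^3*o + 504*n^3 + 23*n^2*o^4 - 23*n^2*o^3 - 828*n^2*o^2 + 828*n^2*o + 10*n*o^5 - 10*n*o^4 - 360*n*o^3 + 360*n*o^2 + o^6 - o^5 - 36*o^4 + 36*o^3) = -14*n^3*o^3 + 14*n^3*o^2 + 504*n^3*o - 504*n^3 - 23*n^2*o^4 + 23*n^2*o^3 + 828*n^2*o^2 - 828*n^2*o - 6*n*o^5 + 10*n*o^4 + 288*n*o^3 - 488*n*o^2 - 60*n*o + o^5 + 18*o^4 - 68*o^3 - 15*o^2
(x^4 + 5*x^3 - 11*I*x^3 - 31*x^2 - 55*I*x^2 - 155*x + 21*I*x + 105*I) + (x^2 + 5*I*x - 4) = x^4 + 5*x^3 - 11*I*x^3 - 30*x^2 - 55*I*x^2 - 155*x + 26*I*x - 4 + 105*I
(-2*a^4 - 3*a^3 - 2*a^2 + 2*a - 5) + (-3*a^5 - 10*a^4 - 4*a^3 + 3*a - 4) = -3*a^5 - 12*a^4 - 7*a^3 - 2*a^2 + 5*a - 9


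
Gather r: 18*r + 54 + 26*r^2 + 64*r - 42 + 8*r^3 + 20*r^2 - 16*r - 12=8*r^3 + 46*r^2 + 66*r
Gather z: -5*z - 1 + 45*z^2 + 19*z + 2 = 45*z^2 + 14*z + 1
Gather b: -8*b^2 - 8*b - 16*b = -8*b^2 - 24*b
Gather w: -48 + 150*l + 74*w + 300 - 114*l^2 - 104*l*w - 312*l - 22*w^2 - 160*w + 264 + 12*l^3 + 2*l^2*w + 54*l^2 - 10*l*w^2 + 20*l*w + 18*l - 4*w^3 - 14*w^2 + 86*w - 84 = 12*l^3 - 60*l^2 - 144*l - 4*w^3 + w^2*(-10*l - 36) + w*(2*l^2 - 84*l) + 432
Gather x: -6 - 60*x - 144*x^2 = -144*x^2 - 60*x - 6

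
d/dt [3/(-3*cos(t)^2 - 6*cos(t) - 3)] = -2*sin(t)/(cos(t) + 1)^3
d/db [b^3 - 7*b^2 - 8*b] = 3*b^2 - 14*b - 8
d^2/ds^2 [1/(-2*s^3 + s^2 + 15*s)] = 2*(s*(6*s - 1)*(-2*s^2 + s + 15) + (-6*s^2 + 2*s + 15)^2)/(s^3*(-2*s^2 + s + 15)^3)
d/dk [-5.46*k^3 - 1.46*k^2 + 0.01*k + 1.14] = -16.38*k^2 - 2.92*k + 0.01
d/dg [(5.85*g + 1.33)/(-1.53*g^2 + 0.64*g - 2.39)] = (8.9505*g^2 + 4.0698*g - 14.8327)/(2.3409*g^4 - 1.9584*g^3 + 7.723*g^2 - 3.0592*g + 5.7121)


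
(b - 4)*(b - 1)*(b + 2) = b^3 - 3*b^2 - 6*b + 8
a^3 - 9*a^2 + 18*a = a*(a - 6)*(a - 3)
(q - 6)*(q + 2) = q^2 - 4*q - 12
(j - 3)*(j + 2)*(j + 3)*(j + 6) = j^4 + 8*j^3 + 3*j^2 - 72*j - 108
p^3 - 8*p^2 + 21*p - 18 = (p - 3)^2*(p - 2)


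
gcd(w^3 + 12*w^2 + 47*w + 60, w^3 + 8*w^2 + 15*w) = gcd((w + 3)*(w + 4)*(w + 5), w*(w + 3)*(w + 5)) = w^2 + 8*w + 15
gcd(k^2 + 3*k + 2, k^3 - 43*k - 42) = k + 1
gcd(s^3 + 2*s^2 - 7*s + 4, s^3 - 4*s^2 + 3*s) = s - 1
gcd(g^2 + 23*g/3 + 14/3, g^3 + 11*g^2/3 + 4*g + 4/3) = g + 2/3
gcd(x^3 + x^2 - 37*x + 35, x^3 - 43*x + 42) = x^2 + 6*x - 7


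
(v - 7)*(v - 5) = v^2 - 12*v + 35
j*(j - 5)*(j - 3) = j^3 - 8*j^2 + 15*j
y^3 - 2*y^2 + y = y*(y - 1)^2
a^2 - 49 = (a - 7)*(a + 7)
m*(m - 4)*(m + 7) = m^3 + 3*m^2 - 28*m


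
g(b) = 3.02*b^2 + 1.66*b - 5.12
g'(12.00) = 74.14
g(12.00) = 449.68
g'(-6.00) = -34.58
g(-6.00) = 93.64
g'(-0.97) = -4.20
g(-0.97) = -3.89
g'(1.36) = 9.87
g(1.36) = 2.72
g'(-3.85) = -21.59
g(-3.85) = 33.25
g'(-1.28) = -6.07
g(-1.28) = -2.30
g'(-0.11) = 1.00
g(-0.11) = -5.27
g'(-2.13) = -11.21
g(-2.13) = 5.05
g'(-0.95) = -4.08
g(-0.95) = -3.97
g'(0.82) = 6.61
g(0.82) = -1.73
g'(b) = 6.04*b + 1.66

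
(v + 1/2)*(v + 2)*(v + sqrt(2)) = v^3 + sqrt(2)*v^2 + 5*v^2/2 + v + 5*sqrt(2)*v/2 + sqrt(2)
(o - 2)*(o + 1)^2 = o^3 - 3*o - 2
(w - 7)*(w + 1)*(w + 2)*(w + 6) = w^4 + 2*w^3 - 43*w^2 - 128*w - 84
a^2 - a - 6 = (a - 3)*(a + 2)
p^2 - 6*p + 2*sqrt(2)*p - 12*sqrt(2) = (p - 6)*(p + 2*sqrt(2))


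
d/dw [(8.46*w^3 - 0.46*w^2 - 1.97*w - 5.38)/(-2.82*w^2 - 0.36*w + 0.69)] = (-23.8572*w^4 - 6.0912*w^3 + 12.1224*w^2 - 30.978*w - 3.2961)/(7.9524*w^4 + 2.0304*w^3 - 3.762*w^2 - 0.4968*w + 0.4761)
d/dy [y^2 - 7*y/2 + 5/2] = 2*y - 7/2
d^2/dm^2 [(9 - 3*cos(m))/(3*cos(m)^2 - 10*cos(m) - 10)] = 6*(-81*(1 - cos(2*m))^2*cos(m) + 78*(1 - cos(2*m))^2 + 2*cos(m) + 1508*cos(2*m) - 504*cos(3*m) + 18*cos(5*m) - 2724)/(20*cos(m) - 3*cos(2*m) + 17)^3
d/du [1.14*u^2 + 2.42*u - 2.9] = 2.28*u + 2.42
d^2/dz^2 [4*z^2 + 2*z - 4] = 8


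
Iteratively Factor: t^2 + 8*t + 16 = (t + 4)*(t + 4)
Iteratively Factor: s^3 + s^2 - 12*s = (s)*(s^2 + s - 12) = s*(s + 4)*(s - 3)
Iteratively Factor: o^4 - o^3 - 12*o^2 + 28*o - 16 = (o - 2)*(o^3 + o^2 - 10*o + 8) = (o - 2)*(o + 4)*(o^2 - 3*o + 2) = (o - 2)^2*(o + 4)*(o - 1)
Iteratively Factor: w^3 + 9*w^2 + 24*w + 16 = (w + 4)*(w^2 + 5*w + 4) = (w + 1)*(w + 4)*(w + 4)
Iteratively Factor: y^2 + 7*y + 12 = (y + 3)*(y + 4)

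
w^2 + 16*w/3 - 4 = (w - 2/3)*(w + 6)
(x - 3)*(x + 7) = x^2 + 4*x - 21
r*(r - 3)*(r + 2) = r^3 - r^2 - 6*r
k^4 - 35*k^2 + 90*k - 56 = (k - 4)*(k - 2)*(k - 1)*(k + 7)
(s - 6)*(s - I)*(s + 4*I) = s^3 - 6*s^2 + 3*I*s^2 + 4*s - 18*I*s - 24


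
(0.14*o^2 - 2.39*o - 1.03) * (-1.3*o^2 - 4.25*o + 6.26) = -0.182*o^4 + 2.512*o^3 + 12.3729*o^2 - 10.5839*o - 6.4478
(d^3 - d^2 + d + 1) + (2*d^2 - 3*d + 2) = d^3 + d^2 - 2*d + 3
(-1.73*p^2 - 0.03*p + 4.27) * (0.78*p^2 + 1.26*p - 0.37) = -1.3494*p^4 - 2.2032*p^3 + 3.9329*p^2 + 5.3913*p - 1.5799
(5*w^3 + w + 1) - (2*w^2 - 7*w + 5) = 5*w^3 - 2*w^2 + 8*w - 4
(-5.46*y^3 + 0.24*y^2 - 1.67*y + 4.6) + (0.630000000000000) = -5.46*y^3 + 0.24*y^2 - 1.67*y + 5.23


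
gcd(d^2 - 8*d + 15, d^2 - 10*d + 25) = d - 5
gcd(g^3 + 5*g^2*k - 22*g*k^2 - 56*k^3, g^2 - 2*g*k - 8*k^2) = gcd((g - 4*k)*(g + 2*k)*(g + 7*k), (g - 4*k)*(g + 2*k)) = g^2 - 2*g*k - 8*k^2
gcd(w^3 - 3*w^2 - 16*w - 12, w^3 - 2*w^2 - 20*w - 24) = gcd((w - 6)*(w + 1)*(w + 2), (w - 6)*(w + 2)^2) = w^2 - 4*w - 12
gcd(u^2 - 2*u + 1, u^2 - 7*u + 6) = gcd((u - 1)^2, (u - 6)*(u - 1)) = u - 1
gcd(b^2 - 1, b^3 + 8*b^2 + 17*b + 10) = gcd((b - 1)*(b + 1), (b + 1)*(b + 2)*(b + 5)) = b + 1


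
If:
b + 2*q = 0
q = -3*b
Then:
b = 0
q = 0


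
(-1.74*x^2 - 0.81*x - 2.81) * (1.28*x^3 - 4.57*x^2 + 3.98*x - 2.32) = -2.2272*x^5 + 6.915*x^4 - 6.8203*x^3 + 13.6547*x^2 - 9.3046*x + 6.5192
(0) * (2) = 0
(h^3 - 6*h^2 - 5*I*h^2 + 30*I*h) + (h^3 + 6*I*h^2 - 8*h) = 2*h^3 - 6*h^2 + I*h^2 - 8*h + 30*I*h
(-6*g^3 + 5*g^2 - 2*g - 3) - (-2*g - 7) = -6*g^3 + 5*g^2 + 4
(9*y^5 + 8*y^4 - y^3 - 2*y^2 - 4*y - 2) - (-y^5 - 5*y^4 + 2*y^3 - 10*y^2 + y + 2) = 10*y^5 + 13*y^4 - 3*y^3 + 8*y^2 - 5*y - 4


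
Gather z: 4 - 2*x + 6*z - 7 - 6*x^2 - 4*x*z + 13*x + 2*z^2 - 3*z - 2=-6*x^2 + 11*x + 2*z^2 + z*(3 - 4*x) - 5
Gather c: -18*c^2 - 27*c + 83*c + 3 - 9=-18*c^2 + 56*c - 6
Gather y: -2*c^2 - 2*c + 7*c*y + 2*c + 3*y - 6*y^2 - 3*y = -2*c^2 + 7*c*y - 6*y^2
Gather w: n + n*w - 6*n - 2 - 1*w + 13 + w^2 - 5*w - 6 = -5*n + w^2 + w*(n - 6) + 5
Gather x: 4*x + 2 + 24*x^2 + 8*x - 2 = 24*x^2 + 12*x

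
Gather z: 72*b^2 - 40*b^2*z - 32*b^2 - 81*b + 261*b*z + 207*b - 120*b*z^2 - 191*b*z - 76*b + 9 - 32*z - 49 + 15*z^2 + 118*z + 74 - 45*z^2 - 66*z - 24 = 40*b^2 + 50*b + z^2*(-120*b - 30) + z*(-40*b^2 + 70*b + 20) + 10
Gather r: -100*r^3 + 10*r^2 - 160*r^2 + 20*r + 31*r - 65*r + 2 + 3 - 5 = -100*r^3 - 150*r^2 - 14*r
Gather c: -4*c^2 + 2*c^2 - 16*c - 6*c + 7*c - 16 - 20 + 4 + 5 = -2*c^2 - 15*c - 27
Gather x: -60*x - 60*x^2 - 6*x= -60*x^2 - 66*x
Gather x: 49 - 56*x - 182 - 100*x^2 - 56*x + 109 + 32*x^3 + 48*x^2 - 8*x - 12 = 32*x^3 - 52*x^2 - 120*x - 36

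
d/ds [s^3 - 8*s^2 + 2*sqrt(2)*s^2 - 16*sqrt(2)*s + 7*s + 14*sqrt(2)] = 3*s^2 - 16*s + 4*sqrt(2)*s - 16*sqrt(2) + 7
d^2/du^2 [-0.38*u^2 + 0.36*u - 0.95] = -0.760000000000000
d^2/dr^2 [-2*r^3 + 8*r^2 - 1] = 16 - 12*r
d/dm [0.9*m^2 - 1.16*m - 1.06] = 1.8*m - 1.16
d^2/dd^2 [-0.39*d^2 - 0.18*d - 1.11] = -0.780000000000000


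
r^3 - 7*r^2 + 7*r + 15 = (r - 5)*(r - 3)*(r + 1)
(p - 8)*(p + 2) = p^2 - 6*p - 16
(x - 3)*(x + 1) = x^2 - 2*x - 3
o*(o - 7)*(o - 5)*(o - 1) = o^4 - 13*o^3 + 47*o^2 - 35*o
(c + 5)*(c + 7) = c^2 + 12*c + 35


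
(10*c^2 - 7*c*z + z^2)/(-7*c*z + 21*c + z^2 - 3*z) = (-10*c^2 + 7*c*z - z^2)/(7*c*z - 21*c - z^2 + 3*z)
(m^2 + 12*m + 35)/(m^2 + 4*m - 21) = (m + 5)/(m - 3)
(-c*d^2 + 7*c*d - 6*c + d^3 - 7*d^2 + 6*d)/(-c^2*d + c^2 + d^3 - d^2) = (d - 6)/(c + d)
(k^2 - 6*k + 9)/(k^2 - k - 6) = (k - 3)/(k + 2)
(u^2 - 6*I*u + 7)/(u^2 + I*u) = (u - 7*I)/u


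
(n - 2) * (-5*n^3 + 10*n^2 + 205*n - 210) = -5*n^4 + 20*n^3 + 185*n^2 - 620*n + 420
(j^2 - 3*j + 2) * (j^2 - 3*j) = j^4 - 6*j^3 + 11*j^2 - 6*j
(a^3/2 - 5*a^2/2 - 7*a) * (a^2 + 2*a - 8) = a^5/2 - 3*a^4/2 - 16*a^3 + 6*a^2 + 56*a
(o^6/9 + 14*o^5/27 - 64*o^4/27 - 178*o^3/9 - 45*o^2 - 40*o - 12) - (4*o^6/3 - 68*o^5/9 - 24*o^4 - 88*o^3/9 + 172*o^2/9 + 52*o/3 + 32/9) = -11*o^6/9 + 218*o^5/27 + 584*o^4/27 - 10*o^3 - 577*o^2/9 - 172*o/3 - 140/9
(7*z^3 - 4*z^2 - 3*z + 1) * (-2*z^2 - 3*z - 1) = -14*z^5 - 13*z^4 + 11*z^3 + 11*z^2 - 1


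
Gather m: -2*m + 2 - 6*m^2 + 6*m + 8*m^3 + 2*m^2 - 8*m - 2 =8*m^3 - 4*m^2 - 4*m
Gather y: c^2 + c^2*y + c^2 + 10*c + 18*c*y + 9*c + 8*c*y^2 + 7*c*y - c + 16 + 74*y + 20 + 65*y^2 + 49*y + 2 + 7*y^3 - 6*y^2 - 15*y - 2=2*c^2 + 18*c + 7*y^3 + y^2*(8*c + 59) + y*(c^2 + 25*c + 108) + 36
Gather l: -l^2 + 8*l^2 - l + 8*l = 7*l^2 + 7*l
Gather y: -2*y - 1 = -2*y - 1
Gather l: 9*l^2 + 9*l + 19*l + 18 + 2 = 9*l^2 + 28*l + 20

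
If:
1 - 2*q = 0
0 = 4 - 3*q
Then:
No Solution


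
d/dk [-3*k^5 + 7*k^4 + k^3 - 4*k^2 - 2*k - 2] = -15*k^4 + 28*k^3 + 3*k^2 - 8*k - 2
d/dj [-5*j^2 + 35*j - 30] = 35 - 10*j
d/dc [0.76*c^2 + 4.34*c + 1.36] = 1.52*c + 4.34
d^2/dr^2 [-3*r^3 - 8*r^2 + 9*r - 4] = -18*r - 16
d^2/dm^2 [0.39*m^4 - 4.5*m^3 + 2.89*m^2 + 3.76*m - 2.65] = 4.68*m^2 - 27.0*m + 5.78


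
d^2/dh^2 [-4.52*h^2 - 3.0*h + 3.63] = -9.04000000000000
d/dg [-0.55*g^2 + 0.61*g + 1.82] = 0.61 - 1.1*g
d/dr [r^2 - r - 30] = 2*r - 1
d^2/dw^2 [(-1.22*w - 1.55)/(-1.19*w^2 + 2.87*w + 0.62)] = ((3.3138 - 8.7108*w)*(-1.19*w^2 + 2.87*w + 0.62) - (1.22*w + 1.55)*(2.38*w - 2.87)*(4.76*w - 5.74))/(-1.19*w^2 + 2.87*w + 0.62)^3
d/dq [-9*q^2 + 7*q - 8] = 7 - 18*q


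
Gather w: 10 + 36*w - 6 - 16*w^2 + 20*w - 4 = -16*w^2 + 56*w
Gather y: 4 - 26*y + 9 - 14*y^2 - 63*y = -14*y^2 - 89*y + 13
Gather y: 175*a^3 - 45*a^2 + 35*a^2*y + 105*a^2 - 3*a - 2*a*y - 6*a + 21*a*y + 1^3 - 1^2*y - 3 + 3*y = 175*a^3 + 60*a^2 - 9*a + y*(35*a^2 + 19*a + 2) - 2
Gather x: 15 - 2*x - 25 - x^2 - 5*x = -x^2 - 7*x - 10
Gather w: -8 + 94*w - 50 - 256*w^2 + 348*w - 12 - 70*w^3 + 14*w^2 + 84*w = -70*w^3 - 242*w^2 + 526*w - 70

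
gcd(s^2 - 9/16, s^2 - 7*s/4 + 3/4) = s - 3/4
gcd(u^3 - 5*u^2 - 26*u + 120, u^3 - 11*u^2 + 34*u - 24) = u^2 - 10*u + 24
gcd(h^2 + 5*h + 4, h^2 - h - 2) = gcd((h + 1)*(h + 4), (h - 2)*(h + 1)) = h + 1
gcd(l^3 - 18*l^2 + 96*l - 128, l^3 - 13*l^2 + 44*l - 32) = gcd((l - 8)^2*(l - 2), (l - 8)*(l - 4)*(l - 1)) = l - 8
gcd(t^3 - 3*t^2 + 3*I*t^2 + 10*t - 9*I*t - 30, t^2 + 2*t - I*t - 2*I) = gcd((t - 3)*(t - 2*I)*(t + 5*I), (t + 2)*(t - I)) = 1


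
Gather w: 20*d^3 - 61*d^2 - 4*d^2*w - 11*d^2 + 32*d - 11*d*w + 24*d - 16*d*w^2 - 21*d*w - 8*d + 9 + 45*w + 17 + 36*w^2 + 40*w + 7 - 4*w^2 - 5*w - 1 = 20*d^3 - 72*d^2 + 48*d + w^2*(32 - 16*d) + w*(-4*d^2 - 32*d + 80) + 32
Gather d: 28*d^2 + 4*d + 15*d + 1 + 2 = 28*d^2 + 19*d + 3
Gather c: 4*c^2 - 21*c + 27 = 4*c^2 - 21*c + 27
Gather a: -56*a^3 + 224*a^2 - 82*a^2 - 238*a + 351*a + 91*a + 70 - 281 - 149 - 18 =-56*a^3 + 142*a^2 + 204*a - 378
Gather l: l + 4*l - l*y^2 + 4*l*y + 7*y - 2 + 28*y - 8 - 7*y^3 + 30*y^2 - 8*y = l*(-y^2 + 4*y + 5) - 7*y^3 + 30*y^2 + 27*y - 10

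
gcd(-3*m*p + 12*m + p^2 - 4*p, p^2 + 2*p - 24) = p - 4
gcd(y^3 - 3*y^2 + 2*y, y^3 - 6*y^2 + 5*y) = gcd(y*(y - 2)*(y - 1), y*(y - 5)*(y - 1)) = y^2 - y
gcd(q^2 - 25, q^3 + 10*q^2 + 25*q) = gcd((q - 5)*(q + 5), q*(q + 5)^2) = q + 5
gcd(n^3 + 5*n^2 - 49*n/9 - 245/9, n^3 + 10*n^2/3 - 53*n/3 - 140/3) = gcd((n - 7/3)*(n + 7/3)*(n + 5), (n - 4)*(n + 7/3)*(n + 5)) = n^2 + 22*n/3 + 35/3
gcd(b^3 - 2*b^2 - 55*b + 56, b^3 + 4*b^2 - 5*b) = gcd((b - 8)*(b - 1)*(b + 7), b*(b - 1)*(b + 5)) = b - 1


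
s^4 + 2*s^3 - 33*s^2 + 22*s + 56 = (s - 4)*(s - 2)*(s + 1)*(s + 7)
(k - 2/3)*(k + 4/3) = k^2 + 2*k/3 - 8/9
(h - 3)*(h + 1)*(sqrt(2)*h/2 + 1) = sqrt(2)*h^3/2 - sqrt(2)*h^2 + h^2 - 3*sqrt(2)*h/2 - 2*h - 3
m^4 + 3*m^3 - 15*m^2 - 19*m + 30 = (m - 3)*(m - 1)*(m + 2)*(m + 5)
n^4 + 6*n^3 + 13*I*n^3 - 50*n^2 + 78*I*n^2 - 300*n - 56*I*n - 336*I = (n + 6)*(n + 2*I)*(n + 4*I)*(n + 7*I)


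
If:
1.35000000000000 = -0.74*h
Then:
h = -1.82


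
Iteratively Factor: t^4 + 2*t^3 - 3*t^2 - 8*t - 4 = (t + 1)*(t^3 + t^2 - 4*t - 4) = (t + 1)*(t + 2)*(t^2 - t - 2) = (t - 2)*(t + 1)*(t + 2)*(t + 1)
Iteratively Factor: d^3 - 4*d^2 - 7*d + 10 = (d - 5)*(d^2 + d - 2) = (d - 5)*(d - 1)*(d + 2)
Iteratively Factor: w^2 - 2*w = (w - 2)*(w)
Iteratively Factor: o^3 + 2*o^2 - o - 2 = (o + 2)*(o^2 - 1) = (o + 1)*(o + 2)*(o - 1)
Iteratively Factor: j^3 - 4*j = (j + 2)*(j^2 - 2*j) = (j - 2)*(j + 2)*(j)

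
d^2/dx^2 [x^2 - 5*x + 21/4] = 2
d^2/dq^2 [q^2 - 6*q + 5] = 2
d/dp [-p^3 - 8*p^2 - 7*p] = -3*p^2 - 16*p - 7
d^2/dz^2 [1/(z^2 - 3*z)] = 2*(-z*(z - 3) + (2*z - 3)^2)/(z^3*(z - 3)^3)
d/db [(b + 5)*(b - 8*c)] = 2*b - 8*c + 5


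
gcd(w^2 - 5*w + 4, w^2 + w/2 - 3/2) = w - 1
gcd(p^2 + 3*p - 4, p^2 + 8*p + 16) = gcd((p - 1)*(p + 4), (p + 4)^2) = p + 4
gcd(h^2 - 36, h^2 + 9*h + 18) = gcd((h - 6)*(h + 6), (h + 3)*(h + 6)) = h + 6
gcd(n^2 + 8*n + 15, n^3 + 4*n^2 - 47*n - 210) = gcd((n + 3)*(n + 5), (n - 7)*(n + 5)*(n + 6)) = n + 5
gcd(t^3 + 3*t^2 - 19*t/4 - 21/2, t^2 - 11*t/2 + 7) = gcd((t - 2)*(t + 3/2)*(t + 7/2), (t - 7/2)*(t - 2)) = t - 2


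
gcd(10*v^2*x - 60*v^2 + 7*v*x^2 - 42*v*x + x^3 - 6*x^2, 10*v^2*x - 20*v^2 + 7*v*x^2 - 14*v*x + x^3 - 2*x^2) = 10*v^2 + 7*v*x + x^2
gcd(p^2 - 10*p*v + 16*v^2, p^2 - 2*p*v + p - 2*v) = p - 2*v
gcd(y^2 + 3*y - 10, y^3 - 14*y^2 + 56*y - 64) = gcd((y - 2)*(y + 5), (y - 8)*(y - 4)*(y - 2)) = y - 2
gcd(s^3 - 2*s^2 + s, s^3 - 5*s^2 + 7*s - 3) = s^2 - 2*s + 1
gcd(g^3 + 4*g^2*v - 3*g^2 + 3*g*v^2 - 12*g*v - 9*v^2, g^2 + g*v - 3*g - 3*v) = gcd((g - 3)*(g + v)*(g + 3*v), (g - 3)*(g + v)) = g^2 + g*v - 3*g - 3*v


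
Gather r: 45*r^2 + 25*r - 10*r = 45*r^2 + 15*r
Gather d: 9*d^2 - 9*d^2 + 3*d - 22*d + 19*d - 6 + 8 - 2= 0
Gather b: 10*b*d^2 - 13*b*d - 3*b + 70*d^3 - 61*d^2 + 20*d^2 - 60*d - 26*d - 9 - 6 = b*(10*d^2 - 13*d - 3) + 70*d^3 - 41*d^2 - 86*d - 15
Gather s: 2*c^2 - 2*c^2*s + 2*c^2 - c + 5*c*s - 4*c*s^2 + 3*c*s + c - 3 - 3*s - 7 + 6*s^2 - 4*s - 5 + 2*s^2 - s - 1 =4*c^2 + s^2*(8 - 4*c) + s*(-2*c^2 + 8*c - 8) - 16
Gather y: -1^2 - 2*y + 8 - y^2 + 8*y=-y^2 + 6*y + 7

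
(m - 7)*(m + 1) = m^2 - 6*m - 7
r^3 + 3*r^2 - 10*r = r*(r - 2)*(r + 5)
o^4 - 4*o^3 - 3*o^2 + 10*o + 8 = (o - 4)*(o - 2)*(o + 1)^2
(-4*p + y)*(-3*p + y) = 12*p^2 - 7*p*y + y^2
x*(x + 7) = x^2 + 7*x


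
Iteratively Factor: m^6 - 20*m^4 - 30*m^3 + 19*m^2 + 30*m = (m + 3)*(m^5 - 3*m^4 - 11*m^3 + 3*m^2 + 10*m) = m*(m + 3)*(m^4 - 3*m^3 - 11*m^2 + 3*m + 10) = m*(m - 5)*(m + 3)*(m^3 + 2*m^2 - m - 2) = m*(m - 5)*(m + 1)*(m + 3)*(m^2 + m - 2) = m*(m - 5)*(m + 1)*(m + 2)*(m + 3)*(m - 1)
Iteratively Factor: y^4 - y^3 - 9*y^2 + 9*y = (y)*(y^3 - y^2 - 9*y + 9) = y*(y - 1)*(y^2 - 9) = y*(y - 3)*(y - 1)*(y + 3)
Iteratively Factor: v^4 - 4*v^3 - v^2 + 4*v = (v - 4)*(v^3 - v) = (v - 4)*(v - 1)*(v^2 + v) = (v - 4)*(v - 1)*(v + 1)*(v)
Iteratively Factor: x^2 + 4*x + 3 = (x + 3)*(x + 1)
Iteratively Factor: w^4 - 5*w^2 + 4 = (w + 2)*(w^3 - 2*w^2 - w + 2) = (w - 2)*(w + 2)*(w^2 - 1) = (w - 2)*(w + 1)*(w + 2)*(w - 1)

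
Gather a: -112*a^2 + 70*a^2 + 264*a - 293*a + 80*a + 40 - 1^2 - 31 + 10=-42*a^2 + 51*a + 18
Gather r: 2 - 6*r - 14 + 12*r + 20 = 6*r + 8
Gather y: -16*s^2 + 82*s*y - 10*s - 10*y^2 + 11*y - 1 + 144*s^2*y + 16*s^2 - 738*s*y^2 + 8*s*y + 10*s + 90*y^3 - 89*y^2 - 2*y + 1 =90*y^3 + y^2*(-738*s - 99) + y*(144*s^2 + 90*s + 9)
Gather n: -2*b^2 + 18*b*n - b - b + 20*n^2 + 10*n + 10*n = -2*b^2 - 2*b + 20*n^2 + n*(18*b + 20)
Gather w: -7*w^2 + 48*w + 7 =-7*w^2 + 48*w + 7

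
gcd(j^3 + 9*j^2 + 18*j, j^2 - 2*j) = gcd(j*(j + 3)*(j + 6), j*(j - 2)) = j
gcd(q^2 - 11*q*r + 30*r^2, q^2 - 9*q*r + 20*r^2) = q - 5*r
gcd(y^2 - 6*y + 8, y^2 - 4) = y - 2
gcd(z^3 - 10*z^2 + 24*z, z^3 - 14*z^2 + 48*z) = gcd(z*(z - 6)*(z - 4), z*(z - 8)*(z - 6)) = z^2 - 6*z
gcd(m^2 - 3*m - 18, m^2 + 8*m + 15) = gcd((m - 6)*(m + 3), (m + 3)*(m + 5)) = m + 3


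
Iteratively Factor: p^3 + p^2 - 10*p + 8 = (p - 2)*(p^2 + 3*p - 4) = (p - 2)*(p + 4)*(p - 1)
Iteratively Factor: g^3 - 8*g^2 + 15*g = (g - 5)*(g^2 - 3*g) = (g - 5)*(g - 3)*(g)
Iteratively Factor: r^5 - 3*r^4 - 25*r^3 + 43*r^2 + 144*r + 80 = (r + 1)*(r^4 - 4*r^3 - 21*r^2 + 64*r + 80) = (r - 4)*(r + 1)*(r^3 - 21*r - 20) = (r - 4)*(r + 1)^2*(r^2 - r - 20) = (r - 5)*(r - 4)*(r + 1)^2*(r + 4)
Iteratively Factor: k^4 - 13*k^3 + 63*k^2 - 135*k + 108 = (k - 3)*(k^3 - 10*k^2 + 33*k - 36) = (k - 4)*(k - 3)*(k^2 - 6*k + 9) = (k - 4)*(k - 3)^2*(k - 3)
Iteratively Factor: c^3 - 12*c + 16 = (c + 4)*(c^2 - 4*c + 4) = (c - 2)*(c + 4)*(c - 2)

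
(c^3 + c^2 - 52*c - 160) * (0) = 0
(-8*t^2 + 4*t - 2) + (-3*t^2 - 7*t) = -11*t^2 - 3*t - 2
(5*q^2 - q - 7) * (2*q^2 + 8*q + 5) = 10*q^4 + 38*q^3 + 3*q^2 - 61*q - 35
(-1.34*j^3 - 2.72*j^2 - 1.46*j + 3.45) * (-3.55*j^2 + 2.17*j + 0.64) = 4.757*j^5 + 6.7482*j^4 - 1.577*j^3 - 17.1565*j^2 + 6.5521*j + 2.208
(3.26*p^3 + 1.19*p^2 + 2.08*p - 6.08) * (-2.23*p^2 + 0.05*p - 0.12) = -7.2698*p^5 - 2.4907*p^4 - 4.9701*p^3 + 13.5196*p^2 - 0.5536*p + 0.7296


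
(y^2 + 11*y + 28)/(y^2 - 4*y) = (y^2 + 11*y + 28)/(y*(y - 4))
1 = 1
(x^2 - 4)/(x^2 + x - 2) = (x - 2)/(x - 1)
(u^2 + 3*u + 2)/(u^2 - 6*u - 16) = (u + 1)/(u - 8)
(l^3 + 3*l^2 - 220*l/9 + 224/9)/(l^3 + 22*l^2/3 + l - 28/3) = (9*l^2 - 36*l + 32)/(3*(3*l^2 + l - 4))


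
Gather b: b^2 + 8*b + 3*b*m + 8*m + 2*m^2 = b^2 + b*(3*m + 8) + 2*m^2 + 8*m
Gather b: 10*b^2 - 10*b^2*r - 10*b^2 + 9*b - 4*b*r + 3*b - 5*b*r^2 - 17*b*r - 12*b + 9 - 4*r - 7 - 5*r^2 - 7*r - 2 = -10*b^2*r + b*(-5*r^2 - 21*r) - 5*r^2 - 11*r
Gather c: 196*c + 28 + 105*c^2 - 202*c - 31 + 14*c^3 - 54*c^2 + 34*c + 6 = 14*c^3 + 51*c^2 + 28*c + 3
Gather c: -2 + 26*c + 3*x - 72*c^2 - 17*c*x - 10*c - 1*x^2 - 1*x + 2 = -72*c^2 + c*(16 - 17*x) - x^2 + 2*x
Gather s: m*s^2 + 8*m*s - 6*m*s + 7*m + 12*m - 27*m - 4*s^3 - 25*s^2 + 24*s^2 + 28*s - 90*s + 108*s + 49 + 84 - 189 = -8*m - 4*s^3 + s^2*(m - 1) + s*(2*m + 46) - 56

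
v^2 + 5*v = v*(v + 5)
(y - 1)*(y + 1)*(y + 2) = y^3 + 2*y^2 - y - 2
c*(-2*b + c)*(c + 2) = -2*b*c^2 - 4*b*c + c^3 + 2*c^2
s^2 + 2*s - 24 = (s - 4)*(s + 6)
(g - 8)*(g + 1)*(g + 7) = g^3 - 57*g - 56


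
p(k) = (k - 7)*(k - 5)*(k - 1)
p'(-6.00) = 311.00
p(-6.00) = -1001.00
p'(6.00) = -1.00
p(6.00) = -5.00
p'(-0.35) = 56.47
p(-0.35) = -53.09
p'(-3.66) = 182.35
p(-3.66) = -430.19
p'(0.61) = 32.26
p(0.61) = -10.94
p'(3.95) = -8.89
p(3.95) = 9.45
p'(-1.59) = 95.92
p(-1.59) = -146.61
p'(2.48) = 0.97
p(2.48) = 16.86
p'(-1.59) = 95.92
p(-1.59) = -146.61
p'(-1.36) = 87.91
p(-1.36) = -125.48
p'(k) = (k - 7)*(k - 5) + (k - 7)*(k - 1) + (k - 5)*(k - 1)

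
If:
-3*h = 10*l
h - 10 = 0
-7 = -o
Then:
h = 10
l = -3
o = 7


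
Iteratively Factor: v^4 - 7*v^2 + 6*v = (v)*(v^3 - 7*v + 6) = v*(v + 3)*(v^2 - 3*v + 2) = v*(v - 1)*(v + 3)*(v - 2)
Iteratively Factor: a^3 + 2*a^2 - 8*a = (a)*(a^2 + 2*a - 8) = a*(a + 4)*(a - 2)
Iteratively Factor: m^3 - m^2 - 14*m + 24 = (m - 3)*(m^2 + 2*m - 8) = (m - 3)*(m + 4)*(m - 2)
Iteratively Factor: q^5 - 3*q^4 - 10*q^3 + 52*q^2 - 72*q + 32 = (q + 4)*(q^4 - 7*q^3 + 18*q^2 - 20*q + 8) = (q - 2)*(q + 4)*(q^3 - 5*q^2 + 8*q - 4) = (q - 2)^2*(q + 4)*(q^2 - 3*q + 2) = (q - 2)^3*(q + 4)*(q - 1)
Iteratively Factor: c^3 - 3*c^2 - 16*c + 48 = (c - 3)*(c^2 - 16) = (c - 3)*(c + 4)*(c - 4)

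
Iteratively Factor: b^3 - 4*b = (b)*(b^2 - 4) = b*(b - 2)*(b + 2)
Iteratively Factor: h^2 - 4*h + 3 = (h - 1)*(h - 3)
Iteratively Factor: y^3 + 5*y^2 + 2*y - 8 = (y - 1)*(y^2 + 6*y + 8) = (y - 1)*(y + 2)*(y + 4)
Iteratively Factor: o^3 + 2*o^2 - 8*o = (o + 4)*(o^2 - 2*o) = o*(o + 4)*(o - 2)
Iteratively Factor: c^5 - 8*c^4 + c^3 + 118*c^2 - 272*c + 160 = (c - 4)*(c^4 - 4*c^3 - 15*c^2 + 58*c - 40) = (c - 4)*(c - 2)*(c^3 - 2*c^2 - 19*c + 20) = (c - 4)*(c - 2)*(c - 1)*(c^2 - c - 20) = (c - 4)*(c - 2)*(c - 1)*(c + 4)*(c - 5)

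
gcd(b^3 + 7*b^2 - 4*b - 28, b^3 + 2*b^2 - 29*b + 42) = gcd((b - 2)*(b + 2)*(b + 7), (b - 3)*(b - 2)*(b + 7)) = b^2 + 5*b - 14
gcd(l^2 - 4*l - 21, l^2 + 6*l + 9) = l + 3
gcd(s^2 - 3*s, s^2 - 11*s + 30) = 1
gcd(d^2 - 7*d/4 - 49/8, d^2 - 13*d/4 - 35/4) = d + 7/4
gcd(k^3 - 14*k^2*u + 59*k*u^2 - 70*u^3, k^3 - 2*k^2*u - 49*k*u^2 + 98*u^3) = k^2 - 9*k*u + 14*u^2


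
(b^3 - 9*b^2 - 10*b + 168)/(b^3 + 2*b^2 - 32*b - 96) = (b - 7)/(b + 4)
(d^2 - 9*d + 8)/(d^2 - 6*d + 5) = (d - 8)/(d - 5)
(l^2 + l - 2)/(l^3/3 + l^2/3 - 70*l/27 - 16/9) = 27*(l^2 + l - 2)/(9*l^3 + 9*l^2 - 70*l - 48)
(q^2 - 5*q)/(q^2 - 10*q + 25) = q/(q - 5)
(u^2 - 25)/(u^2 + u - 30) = (u + 5)/(u + 6)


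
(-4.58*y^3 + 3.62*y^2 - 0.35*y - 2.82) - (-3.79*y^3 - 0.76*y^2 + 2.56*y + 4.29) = -0.79*y^3 + 4.38*y^2 - 2.91*y - 7.11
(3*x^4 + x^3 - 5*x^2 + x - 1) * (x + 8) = 3*x^5 + 25*x^4 + 3*x^3 - 39*x^2 + 7*x - 8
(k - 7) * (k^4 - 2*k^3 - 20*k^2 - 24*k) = k^5 - 9*k^4 - 6*k^3 + 116*k^2 + 168*k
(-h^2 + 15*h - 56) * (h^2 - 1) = -h^4 + 15*h^3 - 55*h^2 - 15*h + 56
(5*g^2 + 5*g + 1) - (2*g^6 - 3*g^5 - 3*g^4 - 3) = -2*g^6 + 3*g^5 + 3*g^4 + 5*g^2 + 5*g + 4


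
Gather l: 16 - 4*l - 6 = 10 - 4*l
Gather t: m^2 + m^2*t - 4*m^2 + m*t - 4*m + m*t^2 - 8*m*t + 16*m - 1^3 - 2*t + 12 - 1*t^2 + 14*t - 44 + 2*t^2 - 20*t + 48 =-3*m^2 + 12*m + t^2*(m + 1) + t*(m^2 - 7*m - 8) + 15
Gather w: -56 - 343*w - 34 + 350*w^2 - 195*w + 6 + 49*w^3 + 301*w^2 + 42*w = 49*w^3 + 651*w^2 - 496*w - 84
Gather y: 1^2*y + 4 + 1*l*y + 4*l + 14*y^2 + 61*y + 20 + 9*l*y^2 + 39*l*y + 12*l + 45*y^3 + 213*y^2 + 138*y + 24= 16*l + 45*y^3 + y^2*(9*l + 227) + y*(40*l + 200) + 48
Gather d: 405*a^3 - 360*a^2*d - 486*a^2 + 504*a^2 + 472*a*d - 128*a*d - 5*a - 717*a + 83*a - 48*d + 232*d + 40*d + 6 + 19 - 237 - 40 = 405*a^3 + 18*a^2 - 639*a + d*(-360*a^2 + 344*a + 224) - 252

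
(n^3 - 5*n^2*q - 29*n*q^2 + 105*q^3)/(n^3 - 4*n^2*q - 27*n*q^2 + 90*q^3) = (-n + 7*q)/(-n + 6*q)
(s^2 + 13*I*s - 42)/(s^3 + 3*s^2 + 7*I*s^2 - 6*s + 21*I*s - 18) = (s + 7*I)/(s^2 + s*(3 + I) + 3*I)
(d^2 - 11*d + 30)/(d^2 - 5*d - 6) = (d - 5)/(d + 1)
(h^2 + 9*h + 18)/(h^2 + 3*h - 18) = (h + 3)/(h - 3)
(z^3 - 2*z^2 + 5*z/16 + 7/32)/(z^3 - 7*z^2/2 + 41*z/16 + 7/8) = (z - 1/2)/(z - 2)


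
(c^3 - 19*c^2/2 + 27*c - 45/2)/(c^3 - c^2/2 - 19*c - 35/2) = (2*c^2 - 9*c + 9)/(2*c^2 + 9*c + 7)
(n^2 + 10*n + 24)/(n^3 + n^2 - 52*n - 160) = (n + 6)/(n^2 - 3*n - 40)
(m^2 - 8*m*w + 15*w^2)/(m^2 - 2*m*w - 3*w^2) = (m - 5*w)/(m + w)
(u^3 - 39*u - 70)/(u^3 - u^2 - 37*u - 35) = (u + 2)/(u + 1)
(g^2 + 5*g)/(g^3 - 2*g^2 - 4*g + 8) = g*(g + 5)/(g^3 - 2*g^2 - 4*g + 8)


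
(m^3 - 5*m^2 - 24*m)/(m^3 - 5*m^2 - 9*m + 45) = m*(m - 8)/(m^2 - 8*m + 15)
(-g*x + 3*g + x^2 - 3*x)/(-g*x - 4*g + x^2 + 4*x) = (x - 3)/(x + 4)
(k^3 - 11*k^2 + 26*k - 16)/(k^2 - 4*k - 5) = (-k^3 + 11*k^2 - 26*k + 16)/(-k^2 + 4*k + 5)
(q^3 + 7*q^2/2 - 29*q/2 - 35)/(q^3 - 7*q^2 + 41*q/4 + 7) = 2*(q^2 + 7*q + 10)/(2*q^2 - 7*q - 4)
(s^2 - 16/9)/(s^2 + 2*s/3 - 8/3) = (s + 4/3)/(s + 2)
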